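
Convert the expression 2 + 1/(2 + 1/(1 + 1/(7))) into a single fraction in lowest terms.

Collapse the nested fraction from the inside out:
Start with 7.
1 + 1/(7/1) = 1 + 1/7 = 8/7
2 + 1/(8/7) = 2 + 7/8 = 23/8
2 + 1/(23/8) = 2 + 8/23 = 54/23

54/23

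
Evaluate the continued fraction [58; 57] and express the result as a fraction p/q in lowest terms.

Start with 57.
58 + 1/(57/1) = 58 + 1/57 = 3307/57

3307/57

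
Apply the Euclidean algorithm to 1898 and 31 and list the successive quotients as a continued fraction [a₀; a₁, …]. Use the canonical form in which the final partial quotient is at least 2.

⌊1898/31⌋ = 61, remainder 7
⌊31/7⌋ = 4, remainder 3
⌊7/3⌋ = 2, remainder 1
⌊3/1⌋ = 3, remainder 0

[61; 4, 2, 3]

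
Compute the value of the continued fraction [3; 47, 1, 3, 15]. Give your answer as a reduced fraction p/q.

8800/2913

a_0 = 3: 3/1
a_1 = 47: 142/47
a_2 = 1: 145/48
a_3 = 3: 577/191
a_4 = 15: 8800/2913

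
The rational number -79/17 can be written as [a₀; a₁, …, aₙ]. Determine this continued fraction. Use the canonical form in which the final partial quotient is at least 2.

[-5; 2, 1, 5]

⌊-79/17⌋ = -5, remainder 6
⌊17/6⌋ = 2, remainder 5
⌊6/5⌋ = 1, remainder 1
⌊5/1⌋ = 5, remainder 0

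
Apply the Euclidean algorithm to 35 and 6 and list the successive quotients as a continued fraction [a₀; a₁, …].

[5; 1, 5]

35 ÷ 6 → quotient 5, remainder 5
6 ÷ 5 → quotient 1, remainder 1
5 ÷ 1 → quotient 5, remainder 0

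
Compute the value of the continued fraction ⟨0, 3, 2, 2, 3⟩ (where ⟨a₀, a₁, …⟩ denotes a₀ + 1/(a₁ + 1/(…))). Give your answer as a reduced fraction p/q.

17/58

Compute successive convergents:
a_0 = 0: 0/1
a_1 = 3: 1/3
a_2 = 2: 2/7
a_3 = 2: 5/17
a_4 = 3: 17/58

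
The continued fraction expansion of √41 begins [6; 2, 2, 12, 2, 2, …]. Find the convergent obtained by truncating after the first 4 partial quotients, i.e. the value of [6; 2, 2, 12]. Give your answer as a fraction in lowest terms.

Start with 12.
2 + 1/(12/1) = 2 + 1/12 = 25/12
2 + 1/(25/12) = 2 + 12/25 = 62/25
6 + 1/(62/25) = 6 + 25/62 = 397/62

397/62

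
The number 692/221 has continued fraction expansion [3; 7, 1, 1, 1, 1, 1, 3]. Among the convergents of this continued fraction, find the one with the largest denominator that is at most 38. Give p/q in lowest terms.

a_0 = 3: 3/1  (≤ bound)
a_1 = 7: 22/7  (≤ bound)
a_2 = 1: 25/8  (≤ bound)
a_3 = 1: 47/15  (≤ bound)
a_4 = 1: 72/23  (≤ bound)
a_5 = 1: 119/38  (≤ bound)
a_6 = 1: 191/61  (> 38, stop)

119/38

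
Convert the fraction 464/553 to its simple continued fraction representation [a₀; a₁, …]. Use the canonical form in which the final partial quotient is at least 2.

⌊464/553⌋ = 0, remainder 464
⌊553/464⌋ = 1, remainder 89
⌊464/89⌋ = 5, remainder 19
⌊89/19⌋ = 4, remainder 13
⌊19/13⌋ = 1, remainder 6
⌊13/6⌋ = 2, remainder 1
⌊6/1⌋ = 6, remainder 0

[0; 1, 5, 4, 1, 2, 6]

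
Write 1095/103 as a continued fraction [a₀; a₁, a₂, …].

[10; 1, 1, 1, 2, 2, 5]

1095 ÷ 103 → quotient 10, remainder 65
103 ÷ 65 → quotient 1, remainder 38
65 ÷ 38 → quotient 1, remainder 27
38 ÷ 27 → quotient 1, remainder 11
27 ÷ 11 → quotient 2, remainder 5
11 ÷ 5 → quotient 2, remainder 1
5 ÷ 1 → quotient 5, remainder 0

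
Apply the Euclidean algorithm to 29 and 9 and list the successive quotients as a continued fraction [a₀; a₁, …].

⌊29/9⌋ = 3, remainder 2
⌊9/2⌋ = 4, remainder 1
⌊2/1⌋ = 2, remainder 0

[3; 4, 2]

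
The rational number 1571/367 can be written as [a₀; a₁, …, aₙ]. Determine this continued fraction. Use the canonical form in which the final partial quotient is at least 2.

[4; 3, 1, 1, 3, 2, 6]

⌊1571/367⌋ = 4, remainder 103
⌊367/103⌋ = 3, remainder 58
⌊103/58⌋ = 1, remainder 45
⌊58/45⌋ = 1, remainder 13
⌊45/13⌋ = 3, remainder 6
⌊13/6⌋ = 2, remainder 1
⌊6/1⌋ = 6, remainder 0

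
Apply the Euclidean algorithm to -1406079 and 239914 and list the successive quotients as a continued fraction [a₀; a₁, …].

[-6; 7, 5, 2, 51, 59]

Repeatedly divide and take the remainder:
-1406079 ÷ 239914 → quotient -6, remainder 33405
239914 ÷ 33405 → quotient 7, remainder 6079
33405 ÷ 6079 → quotient 5, remainder 3010
6079 ÷ 3010 → quotient 2, remainder 59
3010 ÷ 59 → quotient 51, remainder 1
59 ÷ 1 → quotient 59, remainder 0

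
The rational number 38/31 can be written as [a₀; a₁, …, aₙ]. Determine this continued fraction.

38 = 1·31 + 7, so a_0 = 1
31 = 4·7 + 3, so a_1 = 4
7 = 2·3 + 1, so a_2 = 2
3 = 3·1 + 0, so a_3 = 3

[1; 4, 2, 3]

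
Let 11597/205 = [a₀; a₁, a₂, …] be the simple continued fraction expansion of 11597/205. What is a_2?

11597 ÷ 205 → quotient 56, remainder 117
205 ÷ 117 → quotient 1, remainder 88
117 ÷ 88 → quotient 1, remainder 29

1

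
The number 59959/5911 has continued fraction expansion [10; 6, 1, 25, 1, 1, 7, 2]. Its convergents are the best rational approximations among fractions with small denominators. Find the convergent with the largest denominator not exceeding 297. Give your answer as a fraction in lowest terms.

List convergents until the denominator exceeds the bound:
a_0 = 10: 10/1  (≤ bound)
a_1 = 6: 61/6  (≤ bound)
a_2 = 1: 71/7  (≤ bound)
a_3 = 25: 1836/181  (≤ bound)
a_4 = 1: 1907/188  (≤ bound)
a_5 = 1: 3743/369  (> 297, stop)

1907/188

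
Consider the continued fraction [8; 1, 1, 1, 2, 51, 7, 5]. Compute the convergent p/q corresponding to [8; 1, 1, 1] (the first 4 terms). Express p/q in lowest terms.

26/3

a_0 = 8: 8/1
a_1 = 1: 9/1
a_2 = 1: 17/2
a_3 = 1: 26/3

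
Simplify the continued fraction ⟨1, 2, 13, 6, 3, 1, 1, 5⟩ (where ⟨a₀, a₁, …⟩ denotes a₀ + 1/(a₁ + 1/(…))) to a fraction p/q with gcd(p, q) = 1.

9917/6693

Start with 5.
1 + 1/(5/1) = 1 + 1/5 = 6/5
1 + 1/(6/5) = 1 + 5/6 = 11/6
3 + 1/(11/6) = 3 + 6/11 = 39/11
6 + 1/(39/11) = 6 + 11/39 = 245/39
13 + 1/(245/39) = 13 + 39/245 = 3224/245
2 + 1/(3224/245) = 2 + 245/3224 = 6693/3224
1 + 1/(6693/3224) = 1 + 3224/6693 = 9917/6693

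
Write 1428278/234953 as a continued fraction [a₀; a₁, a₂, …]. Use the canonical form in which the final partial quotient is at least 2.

[6; 12, 1, 1, 1, 14, 35, 12]

1428278 ÷ 234953 → quotient 6, remainder 18560
234953 ÷ 18560 → quotient 12, remainder 12233
18560 ÷ 12233 → quotient 1, remainder 6327
12233 ÷ 6327 → quotient 1, remainder 5906
6327 ÷ 5906 → quotient 1, remainder 421
5906 ÷ 421 → quotient 14, remainder 12
421 ÷ 12 → quotient 35, remainder 1
12 ÷ 1 → quotient 12, remainder 0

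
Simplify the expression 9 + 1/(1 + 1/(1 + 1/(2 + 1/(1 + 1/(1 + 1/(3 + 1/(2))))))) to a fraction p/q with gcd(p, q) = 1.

939/98

Start with 2.
3 + 1/(2/1) = 3 + 1/2 = 7/2
1 + 1/(7/2) = 1 + 2/7 = 9/7
1 + 1/(9/7) = 1 + 7/9 = 16/9
2 + 1/(16/9) = 2 + 9/16 = 41/16
1 + 1/(41/16) = 1 + 16/41 = 57/41
1 + 1/(57/41) = 1 + 41/57 = 98/57
9 + 1/(98/57) = 9 + 57/98 = 939/98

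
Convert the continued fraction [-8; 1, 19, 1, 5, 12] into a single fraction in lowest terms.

-10720/1521

Start with 12.
5 + 1/(12/1) = 5 + 1/12 = 61/12
1 + 1/(61/12) = 1 + 12/61 = 73/61
19 + 1/(73/61) = 19 + 61/73 = 1448/73
1 + 1/(1448/73) = 1 + 73/1448 = 1521/1448
-8 + 1/(1521/1448) = -8 + 1448/1521 = -10720/1521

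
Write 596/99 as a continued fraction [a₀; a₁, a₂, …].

Apply division with remainder until the remainder is 0:
596 = 6·99 + 2, so a_0 = 6
99 = 49·2 + 1, so a_1 = 49
2 = 2·1 + 0, so a_2 = 2

[6; 49, 2]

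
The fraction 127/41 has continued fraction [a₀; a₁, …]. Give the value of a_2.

4

127 ÷ 41 → quotient 3, remainder 4
41 ÷ 4 → quotient 10, remainder 1
4 ÷ 1 → quotient 4, remainder 0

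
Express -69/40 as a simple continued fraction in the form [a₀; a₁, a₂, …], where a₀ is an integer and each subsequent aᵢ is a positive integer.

⌊-69/40⌋ = -2, remainder 11
⌊40/11⌋ = 3, remainder 7
⌊11/7⌋ = 1, remainder 4
⌊7/4⌋ = 1, remainder 3
⌊4/3⌋ = 1, remainder 1
⌊3/1⌋ = 3, remainder 0

[-2; 3, 1, 1, 1, 3]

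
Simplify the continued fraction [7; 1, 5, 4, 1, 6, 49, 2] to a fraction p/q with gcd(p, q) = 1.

164232/20951

a_0 = 7: 7/1
a_1 = 1: 8/1
a_2 = 5: 47/6
a_3 = 4: 196/25
a_4 = 1: 243/31
a_5 = 6: 1654/211
a_6 = 49: 81289/10370
a_7 = 2: 164232/20951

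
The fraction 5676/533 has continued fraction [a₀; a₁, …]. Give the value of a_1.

1

Run the Euclidean algorithm, recording each quotient:
⌊5676/533⌋ = 10, remainder 346
⌊533/346⌋ = 1, remainder 187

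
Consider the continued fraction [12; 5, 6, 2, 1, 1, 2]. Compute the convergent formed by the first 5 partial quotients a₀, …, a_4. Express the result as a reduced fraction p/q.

1195/98

a_0 = 12: 12/1
a_1 = 5: 61/5
a_2 = 6: 378/31
a_3 = 2: 817/67
a_4 = 1: 1195/98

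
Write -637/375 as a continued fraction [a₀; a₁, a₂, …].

⌊-637/375⌋ = -2, remainder 113
⌊375/113⌋ = 3, remainder 36
⌊113/36⌋ = 3, remainder 5
⌊36/5⌋ = 7, remainder 1
⌊5/1⌋ = 5, remainder 0

[-2; 3, 3, 7, 5]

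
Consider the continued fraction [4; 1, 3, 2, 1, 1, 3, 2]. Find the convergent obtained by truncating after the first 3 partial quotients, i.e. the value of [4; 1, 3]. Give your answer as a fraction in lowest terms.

19/4

Start with 3.
1 + 1/(3/1) = 1 + 1/3 = 4/3
4 + 1/(4/3) = 4 + 3/4 = 19/4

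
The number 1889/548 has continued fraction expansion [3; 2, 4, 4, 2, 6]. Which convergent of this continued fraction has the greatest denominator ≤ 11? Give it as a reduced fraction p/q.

31/9

List convergents until the denominator exceeds the bound:
a_0 = 3: 3/1  (≤ bound)
a_1 = 2: 7/2  (≤ bound)
a_2 = 4: 31/9  (≤ bound)
a_3 = 4: 131/38  (> 11, stop)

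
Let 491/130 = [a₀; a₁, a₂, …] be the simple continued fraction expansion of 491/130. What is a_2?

3

491 ÷ 130 → quotient 3, remainder 101
130 ÷ 101 → quotient 1, remainder 29
101 ÷ 29 → quotient 3, remainder 14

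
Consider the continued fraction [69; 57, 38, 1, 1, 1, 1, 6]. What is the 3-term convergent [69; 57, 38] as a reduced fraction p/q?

a_0 = 69: 69/1
a_1 = 57: 3934/57
a_2 = 38: 149561/2167

149561/2167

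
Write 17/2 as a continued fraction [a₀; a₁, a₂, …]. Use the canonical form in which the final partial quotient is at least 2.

[8; 2]

17 ÷ 2 → quotient 8, remainder 1
2 ÷ 1 → quotient 2, remainder 0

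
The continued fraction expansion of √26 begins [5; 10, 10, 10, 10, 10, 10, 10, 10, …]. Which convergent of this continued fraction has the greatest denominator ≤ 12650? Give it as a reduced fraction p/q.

52525/10301

List convergents until the denominator exceeds the bound:
a_0 = 5: 5/1  (≤ bound)
a_1 = 10: 51/10  (≤ bound)
a_2 = 10: 515/101  (≤ bound)
a_3 = 10: 5201/1020  (≤ bound)
a_4 = 10: 52525/10301  (≤ bound)
a_5 = 10: 530451/104030  (> 12650, stop)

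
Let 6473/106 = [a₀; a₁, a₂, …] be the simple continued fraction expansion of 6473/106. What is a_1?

15

Run the Euclidean algorithm, recording each quotient:
6473 = 61·106 + 7, so a_0 = 61
106 = 15·7 + 1, so a_1 = 15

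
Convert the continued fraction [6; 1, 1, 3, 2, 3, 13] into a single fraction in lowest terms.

Start with 13.
3 + 1/(13/1) = 3 + 1/13 = 40/13
2 + 1/(40/13) = 2 + 13/40 = 93/40
3 + 1/(93/40) = 3 + 40/93 = 319/93
1 + 1/(319/93) = 1 + 93/319 = 412/319
1 + 1/(412/319) = 1 + 319/412 = 731/412
6 + 1/(731/412) = 6 + 412/731 = 4798/731

4798/731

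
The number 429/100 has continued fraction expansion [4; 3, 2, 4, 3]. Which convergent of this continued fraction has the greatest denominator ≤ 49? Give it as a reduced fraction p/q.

List convergents until the denominator exceeds the bound:
a_0 = 4: 4/1  (≤ bound)
a_1 = 3: 13/3  (≤ bound)
a_2 = 2: 30/7  (≤ bound)
a_3 = 4: 133/31  (≤ bound)
a_4 = 3: 429/100  (> 49, stop)

133/31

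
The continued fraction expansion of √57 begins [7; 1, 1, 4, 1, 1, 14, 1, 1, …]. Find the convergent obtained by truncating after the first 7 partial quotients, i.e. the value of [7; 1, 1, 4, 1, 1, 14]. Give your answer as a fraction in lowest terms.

Starting at the tail and folding back:
Start with 14.
1 + 1/(14/1) = 1 + 1/14 = 15/14
1 + 1/(15/14) = 1 + 14/15 = 29/15
4 + 1/(29/15) = 4 + 15/29 = 131/29
1 + 1/(131/29) = 1 + 29/131 = 160/131
1 + 1/(160/131) = 1 + 131/160 = 291/160
7 + 1/(291/160) = 7 + 160/291 = 2197/291

2197/291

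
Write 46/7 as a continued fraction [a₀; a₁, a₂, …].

[6; 1, 1, 3]

Run the Euclidean algorithm, recording each quotient:
⌊46/7⌋ = 6, remainder 4
⌊7/4⌋ = 1, remainder 3
⌊4/3⌋ = 1, remainder 1
⌊3/1⌋ = 3, remainder 0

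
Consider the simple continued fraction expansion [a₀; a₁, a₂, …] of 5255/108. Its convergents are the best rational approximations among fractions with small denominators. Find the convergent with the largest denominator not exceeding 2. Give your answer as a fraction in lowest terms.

97/2

a_0 = 48: 48/1  (≤ bound)
a_1 = 1: 49/1  (≤ bound)
a_2 = 1: 97/2  (≤ bound)
a_3 = 1: 146/3  (> 2, stop)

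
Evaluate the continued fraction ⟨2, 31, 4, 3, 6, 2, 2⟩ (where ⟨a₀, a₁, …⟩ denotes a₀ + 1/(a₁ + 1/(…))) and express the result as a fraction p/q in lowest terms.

a_0 = 2: 2/1
a_1 = 31: 63/31
a_2 = 4: 254/125
a_3 = 3: 825/406
a_4 = 6: 5204/2561
a_5 = 2: 11233/5528
a_6 = 2: 27670/13617

27670/13617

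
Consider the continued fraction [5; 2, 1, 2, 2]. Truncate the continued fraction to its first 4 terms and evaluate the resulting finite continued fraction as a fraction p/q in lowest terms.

43/8

Collapse the nested fraction from the inside out:
Start with 2.
1 + 1/(2/1) = 1 + 1/2 = 3/2
2 + 1/(3/2) = 2 + 2/3 = 8/3
5 + 1/(8/3) = 5 + 3/8 = 43/8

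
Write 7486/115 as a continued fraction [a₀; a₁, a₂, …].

[65; 10, 2, 5]

⌊7486/115⌋ = 65, remainder 11
⌊115/11⌋ = 10, remainder 5
⌊11/5⌋ = 2, remainder 1
⌊5/1⌋ = 5, remainder 0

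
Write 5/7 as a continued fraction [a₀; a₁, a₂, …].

Apply division with remainder until the remainder is 0:
⌊5/7⌋ = 0, remainder 5
⌊7/5⌋ = 1, remainder 2
⌊5/2⌋ = 2, remainder 1
⌊2/1⌋ = 2, remainder 0

[0; 1, 2, 2]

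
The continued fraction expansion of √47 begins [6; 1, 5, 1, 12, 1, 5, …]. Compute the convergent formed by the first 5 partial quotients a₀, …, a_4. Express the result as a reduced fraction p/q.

617/90

Starting at the tail and folding back:
Start with 12.
1 + 1/(12/1) = 1 + 1/12 = 13/12
5 + 1/(13/12) = 5 + 12/13 = 77/13
1 + 1/(77/13) = 1 + 13/77 = 90/77
6 + 1/(90/77) = 6 + 77/90 = 617/90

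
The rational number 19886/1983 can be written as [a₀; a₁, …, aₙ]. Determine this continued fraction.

[10; 35, 2, 2, 3, 3]

Apply division with remainder until the remainder is 0:
⌊19886/1983⌋ = 10, remainder 56
⌊1983/56⌋ = 35, remainder 23
⌊56/23⌋ = 2, remainder 10
⌊23/10⌋ = 2, remainder 3
⌊10/3⌋ = 3, remainder 1
⌊3/1⌋ = 3, remainder 0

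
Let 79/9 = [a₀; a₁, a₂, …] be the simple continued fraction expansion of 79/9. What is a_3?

Apply division with remainder until the remainder is 0:
⌊79/9⌋ = 8, remainder 7
⌊9/7⌋ = 1, remainder 2
⌊7/2⌋ = 3, remainder 1
⌊2/1⌋ = 2, remainder 0

2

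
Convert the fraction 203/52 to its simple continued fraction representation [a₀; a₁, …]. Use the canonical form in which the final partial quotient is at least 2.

[3; 1, 9, 2, 2]

203 ÷ 52 → quotient 3, remainder 47
52 ÷ 47 → quotient 1, remainder 5
47 ÷ 5 → quotient 9, remainder 2
5 ÷ 2 → quotient 2, remainder 1
2 ÷ 1 → quotient 2, remainder 0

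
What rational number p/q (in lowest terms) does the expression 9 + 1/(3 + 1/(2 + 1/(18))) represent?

1198/129

Build up convergents one term at a time:
a_0 = 9: 9/1
a_1 = 3: 28/3
a_2 = 2: 65/7
a_3 = 18: 1198/129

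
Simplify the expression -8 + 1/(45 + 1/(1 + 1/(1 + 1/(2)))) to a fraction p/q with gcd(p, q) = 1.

Starting at the tail and folding back:
Start with 2.
1 + 1/(2/1) = 1 + 1/2 = 3/2
1 + 1/(3/2) = 1 + 2/3 = 5/3
45 + 1/(5/3) = 45 + 3/5 = 228/5
-8 + 1/(228/5) = -8 + 5/228 = -1819/228

-1819/228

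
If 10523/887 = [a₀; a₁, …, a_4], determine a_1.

Repeatedly divide and take the remainder:
10523 ÷ 887 → quotient 11, remainder 766
887 ÷ 766 → quotient 1, remainder 121

1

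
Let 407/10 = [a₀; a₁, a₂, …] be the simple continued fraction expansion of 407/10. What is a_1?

1

Run the Euclidean algorithm, recording each quotient:
407 = 40·10 + 7, so a_0 = 40
10 = 1·7 + 3, so a_1 = 1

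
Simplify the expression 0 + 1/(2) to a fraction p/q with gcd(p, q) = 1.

1/2

Start with 2.
0 + 1/(2/1) = 0 + 1/2 = 1/2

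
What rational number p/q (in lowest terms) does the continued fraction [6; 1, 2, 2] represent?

Work from the innermost term outward:
Start with 2.
2 + 1/(2/1) = 2 + 1/2 = 5/2
1 + 1/(5/2) = 1 + 2/5 = 7/5
6 + 1/(7/5) = 6 + 5/7 = 47/7

47/7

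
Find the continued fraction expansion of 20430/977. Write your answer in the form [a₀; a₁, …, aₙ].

20430 ÷ 977 → quotient 20, remainder 890
977 ÷ 890 → quotient 1, remainder 87
890 ÷ 87 → quotient 10, remainder 20
87 ÷ 20 → quotient 4, remainder 7
20 ÷ 7 → quotient 2, remainder 6
7 ÷ 6 → quotient 1, remainder 1
6 ÷ 1 → quotient 6, remainder 0

[20; 1, 10, 4, 2, 1, 6]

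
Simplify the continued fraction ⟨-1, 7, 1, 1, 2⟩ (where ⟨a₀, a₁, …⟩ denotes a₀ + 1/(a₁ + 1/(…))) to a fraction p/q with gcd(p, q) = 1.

a_0 = -1: -1/1
a_1 = 7: -6/7
a_2 = 1: -7/8
a_3 = 1: -13/15
a_4 = 2: -33/38

-33/38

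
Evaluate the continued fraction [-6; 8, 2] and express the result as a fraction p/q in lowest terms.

a_0 = -6: -6/1
a_1 = 8: -47/8
a_2 = 2: -100/17

-100/17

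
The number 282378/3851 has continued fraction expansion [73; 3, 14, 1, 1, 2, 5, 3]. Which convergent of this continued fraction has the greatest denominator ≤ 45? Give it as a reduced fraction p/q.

List convergents until the denominator exceeds the bound:
a_0 = 73: 73/1  (≤ bound)
a_1 = 3: 220/3  (≤ bound)
a_2 = 14: 3153/43  (≤ bound)
a_3 = 1: 3373/46  (> 45, stop)

3153/43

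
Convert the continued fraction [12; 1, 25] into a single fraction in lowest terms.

a_0 = 12: 12/1
a_1 = 1: 13/1
a_2 = 25: 337/26

337/26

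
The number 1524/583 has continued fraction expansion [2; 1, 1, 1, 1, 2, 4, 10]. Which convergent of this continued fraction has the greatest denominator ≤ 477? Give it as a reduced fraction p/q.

149/57

a_0 = 2: 2/1  (≤ bound)
a_1 = 1: 3/1  (≤ bound)
a_2 = 1: 5/2  (≤ bound)
a_3 = 1: 8/3  (≤ bound)
a_4 = 1: 13/5  (≤ bound)
a_5 = 2: 34/13  (≤ bound)
a_6 = 4: 149/57  (≤ bound)
a_7 = 10: 1524/583  (> 477, stop)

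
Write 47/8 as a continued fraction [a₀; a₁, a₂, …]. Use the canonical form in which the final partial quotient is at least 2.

[5; 1, 7]

Apply division with remainder until the remainder is 0:
⌊47/8⌋ = 5, remainder 7
⌊8/7⌋ = 1, remainder 1
⌊7/1⌋ = 7, remainder 0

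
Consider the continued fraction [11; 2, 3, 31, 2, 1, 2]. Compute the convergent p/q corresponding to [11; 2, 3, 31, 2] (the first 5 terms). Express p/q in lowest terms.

5086/445

a_0 = 11: 11/1
a_1 = 2: 23/2
a_2 = 3: 80/7
a_3 = 31: 2503/219
a_4 = 2: 5086/445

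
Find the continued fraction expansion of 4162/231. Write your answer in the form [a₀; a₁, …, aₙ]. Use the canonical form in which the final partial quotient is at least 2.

⌊4162/231⌋ = 18, remainder 4
⌊231/4⌋ = 57, remainder 3
⌊4/3⌋ = 1, remainder 1
⌊3/1⌋ = 3, remainder 0

[18; 57, 1, 3]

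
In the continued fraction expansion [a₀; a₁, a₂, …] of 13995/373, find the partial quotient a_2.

1

13995 ÷ 373 → quotient 37, remainder 194
373 ÷ 194 → quotient 1, remainder 179
194 ÷ 179 → quotient 1, remainder 15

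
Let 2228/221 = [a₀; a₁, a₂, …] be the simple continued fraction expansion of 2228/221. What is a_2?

3

Apply division with remainder until the remainder is 0:
⌊2228/221⌋ = 10, remainder 18
⌊221/18⌋ = 12, remainder 5
⌊18/5⌋ = 3, remainder 3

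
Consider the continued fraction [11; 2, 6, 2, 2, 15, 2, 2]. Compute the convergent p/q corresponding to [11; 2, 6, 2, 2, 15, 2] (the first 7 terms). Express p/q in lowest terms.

Use the convergent recurrence hₖ = aₖ·hₖ₋₁ + hₖ₋₂ (and likewise for the denominators kₖ):
a_0 = 11: 11/1
a_1 = 2: 23/2
a_2 = 6: 149/13
a_3 = 2: 321/28
a_4 = 2: 791/69
a_5 = 15: 12186/1063
a_6 = 2: 25163/2195

25163/2195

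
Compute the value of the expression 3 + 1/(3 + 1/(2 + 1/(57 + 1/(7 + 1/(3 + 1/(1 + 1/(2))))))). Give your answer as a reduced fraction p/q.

Use the convergent recurrence hₖ = aₖ·hₖ₋₁ + hₖ₋₂ (and likewise for the denominators kₖ):
a_0 = 3: 3/1
a_1 = 3: 10/3
a_2 = 2: 23/7
a_3 = 57: 1321/402
a_4 = 7: 9270/2821
a_5 = 3: 29131/8865
a_6 = 1: 38401/11686
a_7 = 2: 105933/32237

105933/32237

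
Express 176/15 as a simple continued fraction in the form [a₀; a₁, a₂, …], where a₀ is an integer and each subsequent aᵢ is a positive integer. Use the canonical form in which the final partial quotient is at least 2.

[11; 1, 2, 1, 3]

⌊176/15⌋ = 11, remainder 11
⌊15/11⌋ = 1, remainder 4
⌊11/4⌋ = 2, remainder 3
⌊4/3⌋ = 1, remainder 1
⌊3/1⌋ = 3, remainder 0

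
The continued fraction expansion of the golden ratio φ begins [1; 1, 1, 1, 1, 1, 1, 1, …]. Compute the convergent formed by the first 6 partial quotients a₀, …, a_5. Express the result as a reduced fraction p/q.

13/8

a_0 = 1: 1/1
a_1 = 1: 2/1
a_2 = 1: 3/2
a_3 = 1: 5/3
a_4 = 1: 8/5
a_5 = 1: 13/8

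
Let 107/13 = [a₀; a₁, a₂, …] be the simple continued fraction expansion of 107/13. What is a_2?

3

Run the Euclidean algorithm, recording each quotient:
107 = 8·13 + 3, so a_0 = 8
13 = 4·3 + 1, so a_1 = 4
3 = 3·1 + 0, so a_2 = 3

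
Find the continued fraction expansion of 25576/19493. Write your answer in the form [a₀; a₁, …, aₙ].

⌊25576/19493⌋ = 1, remainder 6083
⌊19493/6083⌋ = 3, remainder 1244
⌊6083/1244⌋ = 4, remainder 1107
⌊1244/1107⌋ = 1, remainder 137
⌊1107/137⌋ = 8, remainder 11
⌊137/11⌋ = 12, remainder 5
⌊11/5⌋ = 2, remainder 1
⌊5/1⌋ = 5, remainder 0

[1; 3, 4, 1, 8, 12, 2, 5]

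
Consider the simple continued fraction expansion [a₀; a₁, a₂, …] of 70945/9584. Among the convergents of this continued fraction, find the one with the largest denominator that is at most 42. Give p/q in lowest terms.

37/5

a_0 = 7: 7/1  (≤ bound)
a_1 = 2: 15/2  (≤ bound)
a_2 = 2: 37/5  (≤ bound)
a_3 = 15: 570/77  (> 42, stop)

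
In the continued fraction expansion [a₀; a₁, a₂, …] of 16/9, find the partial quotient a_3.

Repeatedly divide and take the remainder:
⌊16/9⌋ = 1, remainder 7
⌊9/7⌋ = 1, remainder 2
⌊7/2⌋ = 3, remainder 1
⌊2/1⌋ = 2, remainder 0

2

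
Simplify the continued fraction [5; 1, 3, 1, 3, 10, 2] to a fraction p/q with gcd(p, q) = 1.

a_0 = 5: 5/1
a_1 = 1: 6/1
a_2 = 3: 23/4
a_3 = 1: 29/5
a_4 = 3: 110/19
a_5 = 10: 1129/195
a_6 = 2: 2368/409

2368/409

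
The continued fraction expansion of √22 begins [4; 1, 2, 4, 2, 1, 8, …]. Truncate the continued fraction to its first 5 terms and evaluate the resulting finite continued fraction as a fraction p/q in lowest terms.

a_0 = 4: 4/1
a_1 = 1: 5/1
a_2 = 2: 14/3
a_3 = 4: 61/13
a_4 = 2: 136/29

136/29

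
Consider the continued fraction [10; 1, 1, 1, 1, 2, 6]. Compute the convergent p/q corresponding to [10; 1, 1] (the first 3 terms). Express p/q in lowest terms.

21/2

Use the convergent recurrence hₖ = aₖ·hₖ₋₁ + hₖ₋₂ (and likewise for the denominators kₖ):
a_0 = 10: 10/1
a_1 = 1: 11/1
a_2 = 1: 21/2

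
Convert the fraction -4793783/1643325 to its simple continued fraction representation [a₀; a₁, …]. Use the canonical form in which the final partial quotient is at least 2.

Repeatedly divide and take the remainder:
⌊-4793783/1643325⌋ = -3, remainder 136192
⌊1643325/136192⌋ = 12, remainder 9021
⌊136192/9021⌋ = 15, remainder 877
⌊9021/877⌋ = 10, remainder 251
⌊877/251⌋ = 3, remainder 124
⌊251/124⌋ = 2, remainder 3
⌊124/3⌋ = 41, remainder 1
⌊3/1⌋ = 3, remainder 0

[-3; 12, 15, 10, 3, 2, 41, 3]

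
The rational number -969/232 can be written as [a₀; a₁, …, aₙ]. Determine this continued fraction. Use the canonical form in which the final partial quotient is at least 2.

-969 ÷ 232 → quotient -5, remainder 191
232 ÷ 191 → quotient 1, remainder 41
191 ÷ 41 → quotient 4, remainder 27
41 ÷ 27 → quotient 1, remainder 14
27 ÷ 14 → quotient 1, remainder 13
14 ÷ 13 → quotient 1, remainder 1
13 ÷ 1 → quotient 13, remainder 0

[-5; 1, 4, 1, 1, 1, 13]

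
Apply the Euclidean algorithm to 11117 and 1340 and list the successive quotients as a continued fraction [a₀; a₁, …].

⌊11117/1340⌋ = 8, remainder 397
⌊1340/397⌋ = 3, remainder 149
⌊397/149⌋ = 2, remainder 99
⌊149/99⌋ = 1, remainder 50
⌊99/50⌋ = 1, remainder 49
⌊50/49⌋ = 1, remainder 1
⌊49/1⌋ = 49, remainder 0

[8; 3, 2, 1, 1, 1, 49]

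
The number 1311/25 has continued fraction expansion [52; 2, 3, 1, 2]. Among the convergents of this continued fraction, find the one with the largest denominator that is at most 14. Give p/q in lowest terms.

472/9

a_0 = 52: 52/1  (≤ bound)
a_1 = 2: 105/2  (≤ bound)
a_2 = 3: 367/7  (≤ bound)
a_3 = 1: 472/9  (≤ bound)
a_4 = 2: 1311/25  (> 14, stop)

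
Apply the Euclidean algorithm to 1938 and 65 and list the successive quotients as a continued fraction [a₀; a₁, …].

Repeatedly divide and take the remainder:
1938 ÷ 65 → quotient 29, remainder 53
65 ÷ 53 → quotient 1, remainder 12
53 ÷ 12 → quotient 4, remainder 5
12 ÷ 5 → quotient 2, remainder 2
5 ÷ 2 → quotient 2, remainder 1
2 ÷ 1 → quotient 2, remainder 0

[29; 1, 4, 2, 2, 2]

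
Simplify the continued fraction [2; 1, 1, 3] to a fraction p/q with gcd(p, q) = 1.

18/7

Start with 3.
1 + 1/(3/1) = 1 + 1/3 = 4/3
1 + 1/(4/3) = 1 + 3/4 = 7/4
2 + 1/(7/4) = 2 + 4/7 = 18/7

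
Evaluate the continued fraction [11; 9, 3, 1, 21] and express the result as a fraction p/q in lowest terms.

8942/805

Build up convergents one term at a time:
a_0 = 11: 11/1
a_1 = 9: 100/9
a_2 = 3: 311/28
a_3 = 1: 411/37
a_4 = 21: 8942/805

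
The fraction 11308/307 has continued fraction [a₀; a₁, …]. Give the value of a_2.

5

11308 ÷ 307 → quotient 36, remainder 256
307 ÷ 256 → quotient 1, remainder 51
256 ÷ 51 → quotient 5, remainder 1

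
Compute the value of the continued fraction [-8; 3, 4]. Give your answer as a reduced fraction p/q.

-100/13

Compute successive convergents:
a_0 = -8: -8/1
a_1 = 3: -23/3
a_2 = 4: -100/13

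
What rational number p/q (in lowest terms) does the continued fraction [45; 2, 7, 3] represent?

Start with 3.
7 + 1/(3/1) = 7 + 1/3 = 22/3
2 + 1/(22/3) = 2 + 3/22 = 47/22
45 + 1/(47/22) = 45 + 22/47 = 2137/47

2137/47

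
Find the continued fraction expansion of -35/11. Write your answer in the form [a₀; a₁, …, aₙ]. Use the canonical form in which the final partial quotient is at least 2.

[-4; 1, 4, 2]

Repeatedly divide and take the remainder:
-35 ÷ 11 → quotient -4, remainder 9
11 ÷ 9 → quotient 1, remainder 2
9 ÷ 2 → quotient 4, remainder 1
2 ÷ 1 → quotient 2, remainder 0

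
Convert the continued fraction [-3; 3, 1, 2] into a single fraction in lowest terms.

-30/11

a_0 = -3: -3/1
a_1 = 3: -8/3
a_2 = 1: -11/4
a_3 = 2: -30/11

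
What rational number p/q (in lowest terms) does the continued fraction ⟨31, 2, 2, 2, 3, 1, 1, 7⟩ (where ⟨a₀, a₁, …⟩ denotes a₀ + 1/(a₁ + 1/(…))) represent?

22336/711

Work from the innermost term outward:
Start with 7.
1 + 1/(7/1) = 1 + 1/7 = 8/7
1 + 1/(8/7) = 1 + 7/8 = 15/8
3 + 1/(15/8) = 3 + 8/15 = 53/15
2 + 1/(53/15) = 2 + 15/53 = 121/53
2 + 1/(121/53) = 2 + 53/121 = 295/121
2 + 1/(295/121) = 2 + 121/295 = 711/295
31 + 1/(711/295) = 31 + 295/711 = 22336/711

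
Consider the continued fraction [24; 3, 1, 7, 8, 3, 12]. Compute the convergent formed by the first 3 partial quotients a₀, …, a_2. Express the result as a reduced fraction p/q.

97/4

a_0 = 24: 24/1
a_1 = 3: 73/3
a_2 = 1: 97/4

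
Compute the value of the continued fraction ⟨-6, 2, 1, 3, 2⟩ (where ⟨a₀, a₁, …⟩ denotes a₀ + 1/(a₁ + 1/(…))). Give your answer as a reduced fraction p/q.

Starting at the tail and folding back:
Start with 2.
3 + 1/(2/1) = 3 + 1/2 = 7/2
1 + 1/(7/2) = 1 + 2/7 = 9/7
2 + 1/(9/7) = 2 + 7/9 = 25/9
-6 + 1/(25/9) = -6 + 9/25 = -141/25

-141/25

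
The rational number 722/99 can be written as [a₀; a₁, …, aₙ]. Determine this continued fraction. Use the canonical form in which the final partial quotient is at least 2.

[7; 3, 2, 2, 2, 2]

Repeatedly divide and take the remainder:
722 = 7·99 + 29, so a_0 = 7
99 = 3·29 + 12, so a_1 = 3
29 = 2·12 + 5, so a_2 = 2
12 = 2·5 + 2, so a_3 = 2
5 = 2·2 + 1, so a_4 = 2
2 = 2·1 + 0, so a_5 = 2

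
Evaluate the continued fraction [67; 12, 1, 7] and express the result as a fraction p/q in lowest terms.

Start with 7.
1 + 1/(7/1) = 1 + 1/7 = 8/7
12 + 1/(8/7) = 12 + 7/8 = 103/8
67 + 1/(103/8) = 67 + 8/103 = 6909/103

6909/103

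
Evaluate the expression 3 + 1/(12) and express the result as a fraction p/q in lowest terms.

37/12

a_0 = 3: 3/1
a_1 = 12: 37/12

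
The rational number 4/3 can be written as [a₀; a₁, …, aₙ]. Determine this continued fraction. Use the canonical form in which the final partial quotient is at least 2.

4 = 1·3 + 1, so a_0 = 1
3 = 3·1 + 0, so a_1 = 3

[1; 3]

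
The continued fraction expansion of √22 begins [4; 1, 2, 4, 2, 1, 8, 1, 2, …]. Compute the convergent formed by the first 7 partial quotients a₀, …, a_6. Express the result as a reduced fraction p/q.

Use the convergent recurrence hₖ = aₖ·hₖ₋₁ + hₖ₋₂ (and likewise for the denominators kₖ):
a_0 = 4: 4/1
a_1 = 1: 5/1
a_2 = 2: 14/3
a_3 = 4: 61/13
a_4 = 2: 136/29
a_5 = 1: 197/42
a_6 = 8: 1712/365

1712/365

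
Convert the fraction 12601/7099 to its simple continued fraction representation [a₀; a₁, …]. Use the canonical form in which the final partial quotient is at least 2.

⌊12601/7099⌋ = 1, remainder 5502
⌊7099/5502⌋ = 1, remainder 1597
⌊5502/1597⌋ = 3, remainder 711
⌊1597/711⌋ = 2, remainder 175
⌊711/175⌋ = 4, remainder 11
⌊175/11⌋ = 15, remainder 10
⌊11/10⌋ = 1, remainder 1
⌊10/1⌋ = 10, remainder 0

[1; 1, 3, 2, 4, 15, 1, 10]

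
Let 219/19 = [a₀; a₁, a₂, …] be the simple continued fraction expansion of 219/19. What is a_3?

219 = 11·19 + 10, so a_0 = 11
19 = 1·10 + 9, so a_1 = 1
10 = 1·9 + 1, so a_2 = 1
9 = 9·1 + 0, so a_3 = 9

9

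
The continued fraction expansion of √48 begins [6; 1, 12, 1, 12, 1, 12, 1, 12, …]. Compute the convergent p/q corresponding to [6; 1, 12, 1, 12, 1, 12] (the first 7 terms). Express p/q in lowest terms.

17466/2521

a_0 = 6: 6/1
a_1 = 1: 7/1
a_2 = 12: 90/13
a_3 = 1: 97/14
a_4 = 12: 1254/181
a_5 = 1: 1351/195
a_6 = 12: 17466/2521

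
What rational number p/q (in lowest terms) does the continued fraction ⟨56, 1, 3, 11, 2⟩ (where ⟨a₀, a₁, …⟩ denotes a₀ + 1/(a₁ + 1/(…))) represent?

5335/94

Starting at the tail and folding back:
Start with 2.
11 + 1/(2/1) = 11 + 1/2 = 23/2
3 + 1/(23/2) = 3 + 2/23 = 71/23
1 + 1/(71/23) = 1 + 23/71 = 94/71
56 + 1/(94/71) = 56 + 71/94 = 5335/94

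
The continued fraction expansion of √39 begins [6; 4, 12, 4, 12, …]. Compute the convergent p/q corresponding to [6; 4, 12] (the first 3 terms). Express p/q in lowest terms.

306/49

Start with 12.
4 + 1/(12/1) = 4 + 1/12 = 49/12
6 + 1/(49/12) = 6 + 12/49 = 306/49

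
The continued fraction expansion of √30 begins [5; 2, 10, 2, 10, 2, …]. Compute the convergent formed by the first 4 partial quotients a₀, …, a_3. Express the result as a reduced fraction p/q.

241/44

Compute successive convergents:
a_0 = 5: 5/1
a_1 = 2: 11/2
a_2 = 10: 115/21
a_3 = 2: 241/44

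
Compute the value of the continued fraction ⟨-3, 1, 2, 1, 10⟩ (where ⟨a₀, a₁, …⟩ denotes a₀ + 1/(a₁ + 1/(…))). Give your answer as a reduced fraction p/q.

-97/43

Collapse the nested fraction from the inside out:
Start with 10.
1 + 1/(10/1) = 1 + 1/10 = 11/10
2 + 1/(11/10) = 2 + 10/11 = 32/11
1 + 1/(32/11) = 1 + 11/32 = 43/32
-3 + 1/(43/32) = -3 + 32/43 = -97/43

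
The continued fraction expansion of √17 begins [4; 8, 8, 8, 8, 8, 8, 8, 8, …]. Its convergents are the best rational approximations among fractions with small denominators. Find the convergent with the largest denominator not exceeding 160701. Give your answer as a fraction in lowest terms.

143649/34840

a_0 = 4: 4/1  (≤ bound)
a_1 = 8: 33/8  (≤ bound)
a_2 = 8: 268/65  (≤ bound)
a_3 = 8: 2177/528  (≤ bound)
a_4 = 8: 17684/4289  (≤ bound)
a_5 = 8: 143649/34840  (≤ bound)
a_6 = 8: 1166876/283009  (> 160701, stop)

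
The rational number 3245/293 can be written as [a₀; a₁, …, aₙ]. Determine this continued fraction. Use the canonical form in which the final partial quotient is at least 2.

[11; 13, 3, 7]

3245 ÷ 293 → quotient 11, remainder 22
293 ÷ 22 → quotient 13, remainder 7
22 ÷ 7 → quotient 3, remainder 1
7 ÷ 1 → quotient 7, remainder 0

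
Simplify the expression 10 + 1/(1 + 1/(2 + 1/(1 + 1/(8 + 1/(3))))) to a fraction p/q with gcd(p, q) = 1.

Starting at the tail and folding back:
Start with 3.
8 + 1/(3/1) = 8 + 1/3 = 25/3
1 + 1/(25/3) = 1 + 3/25 = 28/25
2 + 1/(28/25) = 2 + 25/28 = 81/28
1 + 1/(81/28) = 1 + 28/81 = 109/81
10 + 1/(109/81) = 10 + 81/109 = 1171/109

1171/109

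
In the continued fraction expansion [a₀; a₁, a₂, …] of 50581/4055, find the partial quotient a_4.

Repeatedly divide and take the remainder:
⌊50581/4055⌋ = 12, remainder 1921
⌊4055/1921⌋ = 2, remainder 213
⌊1921/213⌋ = 9, remainder 4
⌊213/4⌋ = 53, remainder 1
⌊4/1⌋ = 4, remainder 0

4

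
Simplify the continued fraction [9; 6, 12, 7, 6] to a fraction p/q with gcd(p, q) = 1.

29097/3175

Start with 6.
7 + 1/(6/1) = 7 + 1/6 = 43/6
12 + 1/(43/6) = 12 + 6/43 = 522/43
6 + 1/(522/43) = 6 + 43/522 = 3175/522
9 + 1/(3175/522) = 9 + 522/3175 = 29097/3175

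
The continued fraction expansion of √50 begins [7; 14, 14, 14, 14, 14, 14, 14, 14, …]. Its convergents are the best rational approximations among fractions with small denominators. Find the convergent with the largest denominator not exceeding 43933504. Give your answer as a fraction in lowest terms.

54608393/7722793

a_0 = 7: 7/1  (≤ bound)
a_1 = 14: 99/14  (≤ bound)
a_2 = 14: 1393/197  (≤ bound)
a_3 = 14: 19601/2772  (≤ bound)
a_4 = 14: 275807/39005  (≤ bound)
a_5 = 14: 3880899/548842  (≤ bound)
a_6 = 14: 54608393/7722793  (≤ bound)
a_7 = 14: 768398401/108667944  (> 43933504, stop)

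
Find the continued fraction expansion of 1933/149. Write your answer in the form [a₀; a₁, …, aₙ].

1933 = 12·149 + 145, so a_0 = 12
149 = 1·145 + 4, so a_1 = 1
145 = 36·4 + 1, so a_2 = 36
4 = 4·1 + 0, so a_3 = 4

[12; 1, 36, 4]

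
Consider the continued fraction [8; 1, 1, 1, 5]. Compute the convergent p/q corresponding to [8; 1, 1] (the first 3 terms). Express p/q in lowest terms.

Start with 1.
1 + 1/(1/1) = 1 + 1/1 = 2/1
8 + 1/(2/1) = 8 + 1/2 = 17/2

17/2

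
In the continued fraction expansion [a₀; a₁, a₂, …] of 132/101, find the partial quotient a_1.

Run the Euclidean algorithm, recording each quotient:
132 ÷ 101 → quotient 1, remainder 31
101 ÷ 31 → quotient 3, remainder 8

3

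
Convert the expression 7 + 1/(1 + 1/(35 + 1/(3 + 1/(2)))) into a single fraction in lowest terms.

Collapse the nested fraction from the inside out:
Start with 2.
3 + 1/(2/1) = 3 + 1/2 = 7/2
35 + 1/(7/2) = 35 + 2/7 = 247/7
1 + 1/(247/7) = 1 + 7/247 = 254/247
7 + 1/(254/247) = 7 + 247/254 = 2025/254

2025/254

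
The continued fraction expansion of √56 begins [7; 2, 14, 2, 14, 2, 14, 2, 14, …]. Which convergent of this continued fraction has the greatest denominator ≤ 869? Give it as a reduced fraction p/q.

6503/869

a_0 = 7: 7/1  (≤ bound)
a_1 = 2: 15/2  (≤ bound)
a_2 = 14: 217/29  (≤ bound)
a_3 = 2: 449/60  (≤ bound)
a_4 = 14: 6503/869  (≤ bound)
a_5 = 2: 13455/1798  (> 869, stop)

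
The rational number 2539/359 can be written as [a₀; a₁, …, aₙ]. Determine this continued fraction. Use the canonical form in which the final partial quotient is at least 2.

[7; 13, 1, 4, 5]

Run the Euclidean algorithm, recording each quotient:
2539 ÷ 359 → quotient 7, remainder 26
359 ÷ 26 → quotient 13, remainder 21
26 ÷ 21 → quotient 1, remainder 5
21 ÷ 5 → quotient 4, remainder 1
5 ÷ 1 → quotient 5, remainder 0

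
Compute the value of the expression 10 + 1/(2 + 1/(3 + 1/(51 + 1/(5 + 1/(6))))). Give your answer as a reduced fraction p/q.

116502/11171

a_0 = 10: 10/1
a_1 = 2: 21/2
a_2 = 3: 73/7
a_3 = 51: 3744/359
a_4 = 5: 18793/1802
a_5 = 6: 116502/11171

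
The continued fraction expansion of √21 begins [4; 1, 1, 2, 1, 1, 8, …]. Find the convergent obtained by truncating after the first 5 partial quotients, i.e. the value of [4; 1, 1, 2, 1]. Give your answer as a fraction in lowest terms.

Start with 1.
2 + 1/(1/1) = 2 + 1/1 = 3/1
1 + 1/(3/1) = 1 + 1/3 = 4/3
1 + 1/(4/3) = 1 + 3/4 = 7/4
4 + 1/(7/4) = 4 + 4/7 = 32/7

32/7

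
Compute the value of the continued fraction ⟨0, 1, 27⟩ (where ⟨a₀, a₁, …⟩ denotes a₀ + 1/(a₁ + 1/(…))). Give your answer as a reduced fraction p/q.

27/28

Use the convergent recurrence hₖ = aₖ·hₖ₋₁ + hₖ₋₂ (and likewise for the denominators kₖ):
a_0 = 0: 0/1
a_1 = 1: 1/1
a_2 = 27: 27/28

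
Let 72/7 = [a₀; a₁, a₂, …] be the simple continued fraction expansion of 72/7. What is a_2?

2

72 = 10·7 + 2, so a_0 = 10
7 = 3·2 + 1, so a_1 = 3
2 = 2·1 + 0, so a_2 = 2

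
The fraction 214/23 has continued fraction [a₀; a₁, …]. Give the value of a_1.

3

Repeatedly divide and take the remainder:
214 = 9·23 + 7, so a_0 = 9
23 = 3·7 + 2, so a_1 = 3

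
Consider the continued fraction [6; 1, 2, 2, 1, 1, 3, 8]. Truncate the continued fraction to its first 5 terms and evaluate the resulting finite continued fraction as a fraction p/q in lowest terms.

67/10

Start with 1.
2 + 1/(1/1) = 2 + 1/1 = 3/1
2 + 1/(3/1) = 2 + 1/3 = 7/3
1 + 1/(7/3) = 1 + 3/7 = 10/7
6 + 1/(10/7) = 6 + 7/10 = 67/10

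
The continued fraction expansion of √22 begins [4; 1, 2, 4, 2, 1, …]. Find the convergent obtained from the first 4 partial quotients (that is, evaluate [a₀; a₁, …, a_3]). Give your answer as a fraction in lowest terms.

61/13

Compute successive convergents:
a_0 = 4: 4/1
a_1 = 1: 5/1
a_2 = 2: 14/3
a_3 = 4: 61/13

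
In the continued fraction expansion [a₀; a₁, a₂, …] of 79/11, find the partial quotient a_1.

5

Apply division with remainder until the remainder is 0:
⌊79/11⌋ = 7, remainder 2
⌊11/2⌋ = 5, remainder 1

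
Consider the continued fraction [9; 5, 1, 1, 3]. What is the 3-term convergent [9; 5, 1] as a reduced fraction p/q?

Start with 1.
5 + 1/(1/1) = 5 + 1/1 = 6/1
9 + 1/(6/1) = 9 + 1/6 = 55/6

55/6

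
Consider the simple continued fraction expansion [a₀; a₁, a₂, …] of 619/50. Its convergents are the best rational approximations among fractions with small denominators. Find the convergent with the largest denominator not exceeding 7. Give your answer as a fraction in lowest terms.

62/5

a_0 = 12: 12/1  (≤ bound)
a_1 = 2: 25/2  (≤ bound)
a_2 = 1: 37/3  (≤ bound)
a_3 = 1: 62/5  (≤ bound)
a_4 = 1: 99/8  (> 7, stop)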